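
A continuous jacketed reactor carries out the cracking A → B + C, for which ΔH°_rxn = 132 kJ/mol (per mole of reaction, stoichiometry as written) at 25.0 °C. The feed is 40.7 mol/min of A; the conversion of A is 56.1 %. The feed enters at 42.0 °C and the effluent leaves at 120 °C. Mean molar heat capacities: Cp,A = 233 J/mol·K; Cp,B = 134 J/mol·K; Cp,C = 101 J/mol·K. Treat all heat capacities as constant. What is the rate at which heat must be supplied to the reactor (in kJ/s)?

Q_in = 62.6 kJ/s

Extent of reaction ξ = 0.561 × 40.7 = 22.833 mol/min
Reaction term: ξ·ΔH°_rxn = 22.833 × 132 = 3013.9 kJ/min
Sensible, feed 42.0→25 °C: -161.21 kJ/min
Outlet flows (mol/min): A 17.867, B 22.833, C 22.833
Sensible, products 25→120 °C: 905.23 kJ/min
Q = ΔH = 3757.9 kJ/min = 62.632 kW
Heat supplied = 62.632 kJ/s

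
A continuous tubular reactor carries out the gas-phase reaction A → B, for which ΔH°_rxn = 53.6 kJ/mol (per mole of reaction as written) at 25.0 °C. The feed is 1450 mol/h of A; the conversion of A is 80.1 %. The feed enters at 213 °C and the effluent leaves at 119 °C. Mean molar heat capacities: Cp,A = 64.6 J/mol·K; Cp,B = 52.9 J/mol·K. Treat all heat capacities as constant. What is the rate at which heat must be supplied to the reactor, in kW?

Q_in = 14.5 kW

Extent of reaction ξ = 0.801 × 1450 = 1161.5 mol/h
Reaction term: ξ·ΔH°_rxn = 1161.5 × 53.6 = 62254 kJ/h
Sensible, feed 213→25 °C: -17610 kJ/h
Outlet flows (mol/h): A 288.55, B 1161.5
Sensible, products 25→119 °C: 7527.6 kJ/h
Q = ΔH = 52171 kJ/h = 14.492 kW
Heat supplied = 14.492 kW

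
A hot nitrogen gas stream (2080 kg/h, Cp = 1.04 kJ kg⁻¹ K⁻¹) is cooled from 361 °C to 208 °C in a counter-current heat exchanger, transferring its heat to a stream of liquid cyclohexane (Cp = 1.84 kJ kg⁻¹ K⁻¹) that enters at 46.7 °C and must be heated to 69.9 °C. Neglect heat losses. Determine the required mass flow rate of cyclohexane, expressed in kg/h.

Heat released by hot stream: Q = 2080 × 1.04 × (361 − 208) = 330970 kJ/h
Energy balance on cold side (adiabatic exchanger): Q = ṁ_c·Cp_c·(T_c,out − T_c,in)
ṁ_c = 330970 / [1.84 × (69.9 − 46.7)] = 7753.2 kg/h

ṁ_c = 7750 kg/h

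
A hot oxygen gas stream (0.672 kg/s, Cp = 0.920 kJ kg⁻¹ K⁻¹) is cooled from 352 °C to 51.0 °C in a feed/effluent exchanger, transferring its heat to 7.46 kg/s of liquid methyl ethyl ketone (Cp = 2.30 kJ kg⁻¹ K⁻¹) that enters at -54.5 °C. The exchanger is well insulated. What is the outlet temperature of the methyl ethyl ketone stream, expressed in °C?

Heat released by hot stream: Q = 0.672 × 0.920 × (352 − 51.0) = 186.09 kJ/s
Energy balance on cold side (adiabatic exchanger): Q = ṁ_c·Cp_c·(T_c,out − T_c,in)
T_c,out = -54.5 + 186.09/(7.46 × 2.30) = -43.654 °C

T_c,out = -43.7 °C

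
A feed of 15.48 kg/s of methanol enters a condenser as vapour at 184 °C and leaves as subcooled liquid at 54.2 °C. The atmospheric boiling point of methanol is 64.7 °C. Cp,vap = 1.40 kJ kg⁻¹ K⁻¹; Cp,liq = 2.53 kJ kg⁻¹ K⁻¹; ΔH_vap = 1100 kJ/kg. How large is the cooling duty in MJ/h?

vapour 184→64.7 °C: -167.02 kJ/kg
condensation at 64.7 °C: -1100 kJ/kg
liquid 64.7→54.2 °C: -26.565 kJ/kg
Δh = -167.02 + -1100 + -26.565 = -1293.6 kJ/kg
Q = ṁ·Δh = 15.48 kg/s × -1293.6 kJ/kg = -20025 kJ/s
|Q| = 20025 kW = 72089 MJ/h

Q_c = 72100 MJ/h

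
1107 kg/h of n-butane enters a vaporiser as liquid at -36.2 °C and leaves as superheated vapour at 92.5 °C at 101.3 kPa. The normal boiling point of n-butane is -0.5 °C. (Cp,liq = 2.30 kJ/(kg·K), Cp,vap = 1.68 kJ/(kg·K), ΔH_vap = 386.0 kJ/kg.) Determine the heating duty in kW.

liquid -36.2→-0.5 °C: 82.11 kJ/kg
vaporisation at -0.5 °C: 386 kJ/kg
vapour -0.5→92.5 °C: 156.24 kJ/kg
Δh = 82.11 + 386 + 156.24 = 624.35 kJ/kg
Q = ṁ·Δh = 1107 kg/h × 624.35 kJ/kg = 691160 kJ/h
|Q| = 191.99 kW

Q = 192 kW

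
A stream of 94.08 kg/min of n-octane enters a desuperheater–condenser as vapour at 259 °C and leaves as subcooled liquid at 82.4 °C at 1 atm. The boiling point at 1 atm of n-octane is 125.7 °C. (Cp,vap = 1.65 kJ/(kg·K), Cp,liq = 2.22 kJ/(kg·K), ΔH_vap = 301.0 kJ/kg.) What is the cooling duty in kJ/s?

Q_c = 968 kJ/s

vapour 259→125.7 °C: -219.94 kJ/kg
condensation at 125.7 °C: -301 kJ/kg
liquid 125.7→82.4 °C: -96.126 kJ/kg
Δh = -219.94 + -301 + -96.126 = -617.07 kJ/kg
Q = ṁ·Δh = 94.08 kg/min × -617.07 kJ/kg = -58054 kJ/min
|Q| = 967.57 kW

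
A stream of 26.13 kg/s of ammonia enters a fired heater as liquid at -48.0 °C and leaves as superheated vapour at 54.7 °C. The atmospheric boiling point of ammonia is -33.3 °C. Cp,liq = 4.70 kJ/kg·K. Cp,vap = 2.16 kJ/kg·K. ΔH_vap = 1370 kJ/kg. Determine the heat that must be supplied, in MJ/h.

liquid -48.0→-33.3 °C: 69.09 kJ/kg
vaporisation at -33.3 °C: 1370 kJ/kg
vapour -33.3→54.7 °C: 190.08 kJ/kg
Δh = 69.09 + 1370 + 190.08 = 1629.2 kJ/kg
Q = ṁ·Δh = 26.13 kg/s × 1629.2 kJ/kg = 42570 kJ/s
|Q| = 42570 kW = 153250 MJ/h

Q = 153000 MJ/h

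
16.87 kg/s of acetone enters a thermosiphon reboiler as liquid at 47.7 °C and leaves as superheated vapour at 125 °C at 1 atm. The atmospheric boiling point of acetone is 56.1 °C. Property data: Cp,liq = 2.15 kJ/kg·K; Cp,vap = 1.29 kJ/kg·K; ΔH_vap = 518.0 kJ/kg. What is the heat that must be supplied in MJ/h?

liquid 47.7→56.1 °C: 18.06 kJ/kg
vaporisation at 56.1 °C: 518 kJ/kg
vapour 56.1→125 °C: 88.881 kJ/kg
Δh = 18.06 + 518 + 88.881 = 624.94 kJ/kg
Q = ṁ·Δh = 16.87 kg/s × 624.94 kJ/kg = 10543 kJ/s
|Q| = 10543 kW = 37954 MJ/h

Q = 38000 MJ/h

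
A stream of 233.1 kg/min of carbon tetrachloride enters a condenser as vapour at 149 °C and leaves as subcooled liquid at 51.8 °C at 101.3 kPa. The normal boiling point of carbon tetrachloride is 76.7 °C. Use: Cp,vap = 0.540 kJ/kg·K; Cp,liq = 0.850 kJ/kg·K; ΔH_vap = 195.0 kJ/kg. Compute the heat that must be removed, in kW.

vapour 149→76.7 °C: -39.042 kJ/kg
condensation at 76.7 °C: -195 kJ/kg
liquid 76.7→51.8 °C: -21.165 kJ/kg
Δh = -39.042 + -195 + -21.165 = -255.21 kJ/kg
Q = ṁ·Δh = 233.1 kg/min × -255.21 kJ/kg = -59489 kJ/min
|Q| = 991.48 kW

Q_c = 991 kW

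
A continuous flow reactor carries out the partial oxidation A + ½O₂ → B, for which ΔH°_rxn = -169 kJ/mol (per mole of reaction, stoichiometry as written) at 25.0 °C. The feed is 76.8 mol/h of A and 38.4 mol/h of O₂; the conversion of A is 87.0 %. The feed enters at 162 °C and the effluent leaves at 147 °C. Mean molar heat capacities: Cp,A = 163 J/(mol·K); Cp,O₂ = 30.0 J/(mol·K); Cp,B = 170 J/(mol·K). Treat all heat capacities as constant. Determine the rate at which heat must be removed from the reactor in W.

Extent of reaction ξ = 0.870 × 76.8 = 66.816 mol/h
Reaction term: ξ·ΔH°_rxn = 66.816 × -169 = -11292 kJ/h
Sensible, feed 162→25 °C: -1872.8 kJ/h
Outlet flows (mol/h): A 9.984, O₂ 4.992, B 66.816
Sensible, products 25→147 °C: 1602.6 kJ/h
Q = ΔH = -11562 kJ/h = -3.2117 kW
Heat removed = 3211.7 W

Q_out = 3210 W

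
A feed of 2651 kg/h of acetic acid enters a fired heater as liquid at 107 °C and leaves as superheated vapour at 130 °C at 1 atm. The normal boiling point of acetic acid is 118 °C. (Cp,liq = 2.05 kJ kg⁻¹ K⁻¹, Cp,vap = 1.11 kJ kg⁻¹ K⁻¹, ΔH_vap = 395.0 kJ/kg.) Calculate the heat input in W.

Q = 317000 W

liquid 107→118 °C: 22.55 kJ/kg
vaporisation at 118 °C: 395 kJ/kg
vapour 118→130 °C: 13.32 kJ/kg
Δh = 22.55 + 395 + 13.32 = 430.87 kJ/kg
Q = ṁ·Δh = 2651 kg/h × 430.87 kJ/kg = 1.1422e+06 kJ/h
|Q| = 317.29 kW = 317290 W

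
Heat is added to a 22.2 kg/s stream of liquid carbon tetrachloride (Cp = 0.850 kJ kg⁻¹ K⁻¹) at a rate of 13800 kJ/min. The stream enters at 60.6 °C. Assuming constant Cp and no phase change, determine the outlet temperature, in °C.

T_out = 72.8 °C

Q = 13800 kJ/min = 230 kJ/s
ΔT = Q/(ṁ·Cp) = 230/(22.2×0.850) = 12.189 K
T_out = 60.6 + 12.189 = 72.789 °C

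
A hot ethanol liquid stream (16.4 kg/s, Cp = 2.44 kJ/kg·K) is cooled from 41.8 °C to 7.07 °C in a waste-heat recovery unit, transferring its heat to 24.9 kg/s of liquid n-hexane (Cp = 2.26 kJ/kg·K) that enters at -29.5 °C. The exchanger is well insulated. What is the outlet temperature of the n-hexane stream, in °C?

Heat released by hot stream: Q = 16.4 × 2.44 × (41.8 − 7.07) = 1389.8 kJ/s
Energy balance on cold side (adiabatic exchanger): Q = ṁ_c·Cp_c·(T_c,out − T_c,in)
T_c,out = -29.5 + 1389.8/(24.9 × 2.26) = -4.8038 °C

T_c,out = -4.80 °C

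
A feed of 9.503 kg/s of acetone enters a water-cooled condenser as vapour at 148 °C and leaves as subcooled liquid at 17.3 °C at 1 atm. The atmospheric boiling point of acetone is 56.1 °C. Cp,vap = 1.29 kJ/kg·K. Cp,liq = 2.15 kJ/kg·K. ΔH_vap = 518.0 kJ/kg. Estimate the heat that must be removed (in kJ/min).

vapour 148→56.1 °C: -118.55 kJ/kg
condensation at 56.1 °C: -518 kJ/kg
liquid 56.1→17.3 °C: -83.42 kJ/kg
Δh = -118.55 + -518 + -83.42 = -719.97 kJ/kg
Q = ṁ·Δh = 9.503 kg/s × -719.97 kJ/kg = -6841.9 kJ/s
|Q| = 6841.9 kW = 410510 kJ/min

Q_c = 411000 kJ/min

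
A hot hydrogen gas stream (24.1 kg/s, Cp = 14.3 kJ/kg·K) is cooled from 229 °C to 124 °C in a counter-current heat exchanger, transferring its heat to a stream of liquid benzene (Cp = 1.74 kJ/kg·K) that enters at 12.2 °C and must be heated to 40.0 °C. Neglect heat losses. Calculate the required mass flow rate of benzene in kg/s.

ṁ_c = 748 kg/s

Heat released by hot stream: Q = 24.1 × 14.3 × (229 − 124) = 36186 kJ/s
Energy balance on cold side (adiabatic exchanger): Q = ṁ_c·Cp_c·(T_c,out − T_c,in)
ṁ_c = 36186 / [1.74 × (40.0 − 12.2)] = 748.08 kg/s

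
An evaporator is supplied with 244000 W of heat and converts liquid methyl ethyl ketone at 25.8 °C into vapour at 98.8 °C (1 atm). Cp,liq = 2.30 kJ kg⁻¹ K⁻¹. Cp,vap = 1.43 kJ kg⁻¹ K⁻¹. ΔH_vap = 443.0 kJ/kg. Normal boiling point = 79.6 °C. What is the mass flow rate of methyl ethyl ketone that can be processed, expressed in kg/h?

ṁ = 1480 kg/h

Δh = 2.30×(79.6−25.8) + 443.0 + 1.43×(98.8−79.6) = 594.2 kJ/kg
Q = 244000 W = 244 kJ/s = 878400 kJ/h
ṁ = Q/Δh = 878400 / 594.2 = 1478.3 kg/h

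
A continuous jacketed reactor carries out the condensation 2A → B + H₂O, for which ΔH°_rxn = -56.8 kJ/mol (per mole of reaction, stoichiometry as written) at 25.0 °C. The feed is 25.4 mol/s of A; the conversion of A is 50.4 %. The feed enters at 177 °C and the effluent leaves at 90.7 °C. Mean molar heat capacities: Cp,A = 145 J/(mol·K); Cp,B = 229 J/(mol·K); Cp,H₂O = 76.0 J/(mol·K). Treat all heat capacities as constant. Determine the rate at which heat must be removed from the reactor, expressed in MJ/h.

Extent of reaction ξ = 0.504 × 25.4 / 2 = 6.4008 mol/s
Reaction term: ξ·ΔH°_rxn = 6.4008 × -56.8 = -363.57 kJ/s
Sensible, feed 177→25 °C: -559.82 kJ/s
Outlet flows (mol/s): A 12.598, B 6.4008, H₂O 6.4008
Sensible, products 25→90.7 °C: 248.28 kJ/s
Q = ΔH = -675.1 kJ/s = -675.1 kW
Heat removed = 2430.4 MJ/h

Q_out = 2430 MJ/h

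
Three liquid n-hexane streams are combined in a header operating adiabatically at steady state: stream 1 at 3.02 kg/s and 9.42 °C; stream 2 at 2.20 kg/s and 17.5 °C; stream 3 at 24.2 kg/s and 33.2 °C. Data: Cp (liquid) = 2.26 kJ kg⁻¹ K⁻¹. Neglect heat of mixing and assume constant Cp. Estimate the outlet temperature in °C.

T_out = 29.6 °C

No heat crosses the boundary, so H_out = H_in.
T_out = Σ ṁᵢCp,ᵢTᵢ / Σ ṁᵢCp,ᵢ
      = 1967.1 / 66.489 = 29.585 °C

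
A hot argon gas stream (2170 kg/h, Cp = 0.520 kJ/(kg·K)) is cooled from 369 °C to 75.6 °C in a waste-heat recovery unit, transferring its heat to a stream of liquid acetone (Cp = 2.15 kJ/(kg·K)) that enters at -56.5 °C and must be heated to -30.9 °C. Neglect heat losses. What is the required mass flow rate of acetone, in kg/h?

ṁ_c = 6020 kg/h

Heat released by hot stream: Q = 2170 × 0.520 × (369 − 75.6) = 331070 kJ/h
Energy balance on cold side (adiabatic exchanger): Q = ṁ_c·Cp_c·(T_c,out − T_c,in)
ṁ_c = 331070 / [2.15 × (-30.9 − -56.5)] = 6015.1 kg/h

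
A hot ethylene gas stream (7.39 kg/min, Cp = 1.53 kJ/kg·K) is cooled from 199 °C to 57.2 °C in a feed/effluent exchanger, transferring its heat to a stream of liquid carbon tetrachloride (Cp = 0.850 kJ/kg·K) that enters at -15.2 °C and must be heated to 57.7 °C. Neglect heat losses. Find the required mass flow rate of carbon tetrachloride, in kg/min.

Heat released by hot stream: Q = 7.39 × 1.53 × (199 − 57.2) = 1603.3 kJ/min
Energy balance on cold side (adiabatic exchanger): Q = ṁ_c·Cp_c·(T_c,out − T_c,in)
ṁ_c = 1603.3 / [0.850 × (57.7 − -15.2)] = 25.874 kg/min

ṁ_c = 25.9 kg/min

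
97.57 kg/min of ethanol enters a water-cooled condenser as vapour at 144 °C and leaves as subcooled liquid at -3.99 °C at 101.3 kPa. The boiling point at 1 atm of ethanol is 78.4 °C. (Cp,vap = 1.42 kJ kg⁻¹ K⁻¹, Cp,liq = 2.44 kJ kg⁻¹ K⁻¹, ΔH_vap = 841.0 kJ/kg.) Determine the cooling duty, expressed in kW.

vapour 144→78.4 °C: -93.152 kJ/kg
condensation at 78.4 °C: -841 kJ/kg
liquid 78.4→-3.99 °C: -201.03 kJ/kg
Δh = -93.152 + -841 + -201.03 = -1135.2 kJ/kg
Q = ṁ·Δh = 97.57 kg/min × -1135.2 kJ/kg = -110760 kJ/min
|Q| = 1846 kW

Q_c = 1850 kW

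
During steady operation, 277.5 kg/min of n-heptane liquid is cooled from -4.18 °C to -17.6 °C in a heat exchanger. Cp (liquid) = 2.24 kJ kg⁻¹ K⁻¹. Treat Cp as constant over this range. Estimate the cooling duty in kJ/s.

Q_c = 139 kJ/s

Q = ṁ·Cp·ΔT = 277.5 × 2.24 × (-17.6 − -4.18) = -8341.9 kJ/min
Converting: 8341.9 / 60 s = 139.03 kW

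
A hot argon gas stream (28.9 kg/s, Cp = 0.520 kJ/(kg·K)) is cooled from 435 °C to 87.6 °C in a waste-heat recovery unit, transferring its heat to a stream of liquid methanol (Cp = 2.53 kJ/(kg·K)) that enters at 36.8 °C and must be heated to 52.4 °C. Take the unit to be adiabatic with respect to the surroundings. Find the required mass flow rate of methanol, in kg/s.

Heat released by hot stream: Q = 28.9 × 0.520 × (435 − 87.6) = 5220.7 kJ/s
Energy balance on cold side (adiabatic exchanger): Q = ṁ_c·Cp_c·(T_c,out − T_c,in)
ṁ_c = 5220.7 / [2.53 × (52.4 − 36.8)] = 132.28 kg/s

ṁ_c = 132 kg/s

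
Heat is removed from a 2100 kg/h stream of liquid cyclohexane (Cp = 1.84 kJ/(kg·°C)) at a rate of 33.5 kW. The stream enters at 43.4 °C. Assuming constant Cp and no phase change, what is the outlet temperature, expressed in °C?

T_out = 12.2 °C

Q = 33.5 kW = 120600 kJ/h
ΔT = Q/(ṁ·Cp) = 120600/(2100×1.84) = 31.211 K
T_out = 43.4 − 31.211 = 12.189 °C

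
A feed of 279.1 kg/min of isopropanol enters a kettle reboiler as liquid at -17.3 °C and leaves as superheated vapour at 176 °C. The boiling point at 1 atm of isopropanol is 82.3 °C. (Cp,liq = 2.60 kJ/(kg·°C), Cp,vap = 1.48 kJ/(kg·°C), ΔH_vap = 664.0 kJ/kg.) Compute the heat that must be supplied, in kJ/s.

Q = 4940 kJ/s

liquid -17.3→82.3 °C: 258.96 kJ/kg
vaporisation at 82.3 °C: 664 kJ/kg
vapour 82.3→176 °C: 138.68 kJ/kg
Δh = 258.96 + 664 + 138.68 = 1061.6 kJ/kg
Q = ṁ·Δh = 279.1 kg/min × 1061.6 kJ/kg = 296300 kJ/min
|Q| = 4938.4 kW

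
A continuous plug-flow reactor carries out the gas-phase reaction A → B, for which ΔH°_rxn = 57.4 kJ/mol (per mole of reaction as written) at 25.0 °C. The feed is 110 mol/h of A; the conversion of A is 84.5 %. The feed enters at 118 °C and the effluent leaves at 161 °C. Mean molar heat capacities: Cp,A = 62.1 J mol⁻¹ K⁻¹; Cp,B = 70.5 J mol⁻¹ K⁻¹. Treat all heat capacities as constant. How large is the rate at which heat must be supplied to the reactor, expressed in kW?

Extent of reaction ξ = 0.845 × 110 = 92.95 mol/h
Reaction term: ξ·ΔH°_rxn = 92.95 × 57.4 = 5335.3 kJ/h
Sensible, feed 118→25 °C: -635.28 kJ/h
Outlet flows (mol/h): A 17.05, B 92.95
Sensible, products 25→161 °C: 1035.2 kJ/h
Q = ΔH = 5735.2 kJ/h = 1.5931 kW
Heat supplied = 1.5931 kW

Q_in = 1.59 kW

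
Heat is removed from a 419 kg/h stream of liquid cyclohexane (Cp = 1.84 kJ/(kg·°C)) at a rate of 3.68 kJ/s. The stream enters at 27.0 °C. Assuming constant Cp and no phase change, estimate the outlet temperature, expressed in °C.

Q = 3.68 kJ/s = 13248 kJ/h
ΔT = Q/(ṁ·Cp) = 13248/(419×1.84) = 17.184 K
T_out = 27.0 − 17.184 = 9.8162 °C

T_out = 9.82 °C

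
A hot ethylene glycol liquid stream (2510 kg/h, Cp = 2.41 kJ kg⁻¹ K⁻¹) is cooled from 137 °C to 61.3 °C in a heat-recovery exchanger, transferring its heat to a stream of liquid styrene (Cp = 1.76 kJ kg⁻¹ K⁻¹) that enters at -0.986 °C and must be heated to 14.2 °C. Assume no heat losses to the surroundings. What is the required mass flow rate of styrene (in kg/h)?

Heat released by hot stream: Q = 2510 × 2.41 × (137 − 61.3) = 457920 kJ/h
Energy balance on cold side (adiabatic exchanger): Q = ṁ_c·Cp_c·(T_c,out − T_c,in)
ṁ_c = 457920 / [1.76 × (14.2 − -0.986)] = 17133 kg/h

ṁ_c = 17100 kg/h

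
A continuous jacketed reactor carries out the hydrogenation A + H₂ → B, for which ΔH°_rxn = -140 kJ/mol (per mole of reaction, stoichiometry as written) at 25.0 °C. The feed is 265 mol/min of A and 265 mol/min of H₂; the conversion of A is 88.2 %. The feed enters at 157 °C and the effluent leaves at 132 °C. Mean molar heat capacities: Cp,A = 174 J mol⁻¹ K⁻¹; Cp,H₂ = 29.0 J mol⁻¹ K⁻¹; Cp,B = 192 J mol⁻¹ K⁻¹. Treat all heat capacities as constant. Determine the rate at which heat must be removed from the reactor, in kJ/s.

Q_out = 572 kJ/s

Extent of reaction ξ = 0.882 × 265 = 233.73 mol/min
Reaction term: ξ·ΔH°_rxn = 233.73 × -140 = -32722 kJ/min
Sensible, feed 157→25 °C: -7100.9 kJ/min
Outlet flows (mol/min): A 31.27, H₂ 31.27, B 233.73
Sensible, products 25→132 °C: 5481 kJ/min
Q = ΔH = -34342 kJ/min = -572.37 kW
Heat removed = 572.37 kJ/s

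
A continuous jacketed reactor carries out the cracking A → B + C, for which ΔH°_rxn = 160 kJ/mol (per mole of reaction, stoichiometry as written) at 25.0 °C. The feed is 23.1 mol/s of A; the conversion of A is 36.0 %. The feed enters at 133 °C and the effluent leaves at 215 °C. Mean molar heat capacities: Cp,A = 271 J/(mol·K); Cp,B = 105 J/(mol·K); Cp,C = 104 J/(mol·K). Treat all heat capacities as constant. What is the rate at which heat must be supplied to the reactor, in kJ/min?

Q_in = 105000 kJ/min

Extent of reaction ξ = 0.360 × 23.1 = 8.316 mol/s
Reaction term: ξ·ΔH°_rxn = 8.316 × 160 = 1330.6 kJ/s
Sensible, feed 133→25 °C: -676.09 kJ/s
Outlet flows (mol/s): A 14.784, B 8.316, C 8.316
Sensible, products 25→215 °C: 1091.5 kJ/s
Q = ΔH = 1745.9 kJ/s = 1745.9 kW
Heat supplied = 104760 kJ/min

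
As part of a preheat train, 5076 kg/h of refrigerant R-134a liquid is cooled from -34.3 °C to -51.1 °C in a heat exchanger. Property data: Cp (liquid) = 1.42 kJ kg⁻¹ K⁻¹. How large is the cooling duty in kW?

Q = ṁ·Cp·ΔT = 5076 × 1.42 × (-51.1 − -34.3) = -121090 kJ/h
Converting: 121090 / 3600 s = 33.637 kW

Q_c = 33.6 kW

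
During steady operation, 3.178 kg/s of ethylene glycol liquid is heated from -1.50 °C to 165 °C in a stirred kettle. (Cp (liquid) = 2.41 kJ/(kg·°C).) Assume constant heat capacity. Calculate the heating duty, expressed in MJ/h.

Q = 4590 MJ/h

Q = ṁ·Cp·ΔT = 3.178 × 2.41 × (165 − -1.50) = 1275.2 kJ/s
Heating duty = 4590.8 MJ/h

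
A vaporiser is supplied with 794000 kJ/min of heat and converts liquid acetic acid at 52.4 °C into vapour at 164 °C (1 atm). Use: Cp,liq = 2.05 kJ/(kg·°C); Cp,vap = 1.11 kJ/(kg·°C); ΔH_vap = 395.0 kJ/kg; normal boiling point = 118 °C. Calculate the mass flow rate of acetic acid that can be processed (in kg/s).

ṁ = 22.8 kg/s

Δh = 2.05×(118−52.4) + 395.0 + 1.11×(164−118) = 580.54 kJ/kg
Q = 794000 kJ/min = 13233 kJ/s = 13233 kJ/s
ṁ = Q/Δh = 13233 / 580.54 = 22.795 kg/s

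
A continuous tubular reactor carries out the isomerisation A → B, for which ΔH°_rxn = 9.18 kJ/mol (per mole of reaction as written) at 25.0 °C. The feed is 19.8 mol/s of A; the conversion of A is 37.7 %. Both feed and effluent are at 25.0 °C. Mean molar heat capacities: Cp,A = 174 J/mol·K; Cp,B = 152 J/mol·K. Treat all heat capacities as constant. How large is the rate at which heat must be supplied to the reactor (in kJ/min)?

Q_in = 4110 kJ/min

Extent of reaction ξ = 0.377 × 19.8 = 7.4646 mol/s
Reaction term: ξ·ΔH°_rxn = 7.4646 × 9.18 = 68.525 kJ/s
Q = ΔH = 68.525 kJ/s = 68.525 kW
Heat supplied = 4111.5 kJ/min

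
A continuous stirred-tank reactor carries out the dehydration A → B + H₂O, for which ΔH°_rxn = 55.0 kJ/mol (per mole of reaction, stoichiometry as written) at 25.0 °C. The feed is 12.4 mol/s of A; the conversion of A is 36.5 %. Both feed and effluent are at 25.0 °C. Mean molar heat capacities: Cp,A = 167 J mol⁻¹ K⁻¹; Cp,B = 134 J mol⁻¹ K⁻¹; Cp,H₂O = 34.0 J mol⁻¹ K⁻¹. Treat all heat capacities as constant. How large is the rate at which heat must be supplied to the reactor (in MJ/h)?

Extent of reaction ξ = 0.365 × 12.4 = 4.526 mol/s
Reaction term: ξ·ΔH°_rxn = 4.526 × 55.0 = 248.93 kJ/s
Q = ΔH = 248.93 kJ/s = 248.93 kW
Heat supplied = 896.15 MJ/h

Q_in = 896 MJ/h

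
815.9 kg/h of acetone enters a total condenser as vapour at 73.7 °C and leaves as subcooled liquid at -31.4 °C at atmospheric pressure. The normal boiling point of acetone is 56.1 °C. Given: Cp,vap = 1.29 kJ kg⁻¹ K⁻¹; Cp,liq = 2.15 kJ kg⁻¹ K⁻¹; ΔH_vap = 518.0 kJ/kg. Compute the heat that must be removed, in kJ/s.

vapour 73.7→56.1 °C: -22.704 kJ/kg
condensation at 56.1 °C: -518 kJ/kg
liquid 56.1→-31.4 °C: -188.12 kJ/kg
Δh = -22.704 + -518 + -188.12 = -728.83 kJ/kg
Q = ṁ·Δh = 815.9 kg/h × -728.83 kJ/kg = -594650 kJ/h
|Q| = 165.18 kW

Q_c = 165 kJ/s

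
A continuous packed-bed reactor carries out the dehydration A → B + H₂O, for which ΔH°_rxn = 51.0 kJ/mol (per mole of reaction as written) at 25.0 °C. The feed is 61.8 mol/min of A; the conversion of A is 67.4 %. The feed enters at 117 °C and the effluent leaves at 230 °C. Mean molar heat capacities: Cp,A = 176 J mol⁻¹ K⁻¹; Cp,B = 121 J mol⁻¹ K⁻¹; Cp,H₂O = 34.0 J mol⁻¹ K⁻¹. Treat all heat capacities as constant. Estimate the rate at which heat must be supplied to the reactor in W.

Extent of reaction ξ = 0.674 × 61.8 = 41.653 mol/min
Reaction term: ξ·ΔH°_rxn = 41.653 × 51.0 = 2124.3 kJ/min
Sensible, feed 117→25 °C: -1000.7 kJ/min
Outlet flows (mol/min): A 20.147, B 41.653, H₂O 41.653
Sensible, products 25→230 °C: 2050.4 kJ/min
Q = ΔH = 3174.1 kJ/min = 52.901 kW
Heat supplied = 52901 W

Q_in = 52900 W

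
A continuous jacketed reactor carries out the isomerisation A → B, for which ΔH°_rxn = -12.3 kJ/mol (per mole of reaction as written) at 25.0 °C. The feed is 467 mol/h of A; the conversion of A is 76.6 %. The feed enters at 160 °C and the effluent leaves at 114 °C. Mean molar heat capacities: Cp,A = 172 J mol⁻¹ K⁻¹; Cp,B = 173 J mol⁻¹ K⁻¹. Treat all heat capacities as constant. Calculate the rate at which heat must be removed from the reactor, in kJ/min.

Extent of reaction ξ = 0.766 × 467 = 357.72 mol/h
Reaction term: ξ·ΔH°_rxn = 357.72 × -12.3 = -4400 kJ/h
Sensible, feed 160→25 °C: -10844 kJ/h
Outlet flows (mol/h): A 109.28, B 357.72
Sensible, products 25→114 °C: 7180.7 kJ/h
Q = ΔH = -8063 kJ/h = -2.2397 kW
Heat removed = 134.38 kJ/min

Q_out = 134 kJ/min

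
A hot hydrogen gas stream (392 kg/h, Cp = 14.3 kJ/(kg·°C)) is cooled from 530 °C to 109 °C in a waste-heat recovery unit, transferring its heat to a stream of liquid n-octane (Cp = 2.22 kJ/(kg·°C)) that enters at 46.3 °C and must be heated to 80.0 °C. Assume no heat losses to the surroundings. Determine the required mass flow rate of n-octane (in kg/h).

ṁ_c = 31500 kg/h

Heat released by hot stream: Q = 392 × 14.3 × (530 − 109) = 2.36e+06 kJ/h
Energy balance on cold side (adiabatic exchanger): Q = ṁ_c·Cp_c·(T_c,out − T_c,in)
ṁ_c = 2.36e+06 / [2.22 × (80.0 − 46.3)] = 31544 kg/h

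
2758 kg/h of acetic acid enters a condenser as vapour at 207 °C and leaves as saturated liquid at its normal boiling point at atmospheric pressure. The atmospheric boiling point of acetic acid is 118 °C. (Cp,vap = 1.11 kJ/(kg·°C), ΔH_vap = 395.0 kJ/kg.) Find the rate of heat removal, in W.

Q_c = 378000 W

vapour 207→118 °C: -98.79 kJ/kg
condensation at 118 °C: -395 kJ/kg
Δh = -98.79 + -395 = -493.79 kJ/kg
Q = ṁ·Δh = 2758 kg/h × -493.79 kJ/kg = -1.3619e+06 kJ/h
|Q| = 378.3 kW = 378300 W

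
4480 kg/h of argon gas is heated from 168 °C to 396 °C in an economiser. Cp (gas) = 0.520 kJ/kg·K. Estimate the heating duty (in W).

Q = 148000 W

Q = ṁ·Cp·ΔT = 4480 × 0.520 × (396 − 168) = 531150 kJ/h
Converting: 531150 / 3600 s = 147.54 kW
Heating duty = 147540 W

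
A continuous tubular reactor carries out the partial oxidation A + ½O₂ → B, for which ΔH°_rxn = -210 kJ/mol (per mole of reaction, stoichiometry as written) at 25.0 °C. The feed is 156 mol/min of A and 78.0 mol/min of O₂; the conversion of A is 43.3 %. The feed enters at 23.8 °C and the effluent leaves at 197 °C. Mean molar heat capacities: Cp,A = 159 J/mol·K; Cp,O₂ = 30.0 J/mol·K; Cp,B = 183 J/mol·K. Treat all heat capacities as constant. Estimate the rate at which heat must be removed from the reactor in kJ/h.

Q_out = 563000 kJ/h

Extent of reaction ξ = 0.433 × 156 = 67.548 mol/min
Reaction term: ξ·ΔH°_rxn = 67.548 × -210 = -14185 kJ/min
Sensible, feed 23.8→25 °C: 32.573 kJ/min
Outlet flows (mol/min): A 88.452, O₂ 44.226, B 67.548
Sensible, products 25→197 °C: 4773.3 kJ/min
Q = ΔH = -9379.2 kJ/min = -156.32 kW
Heat removed = 562750 kJ/h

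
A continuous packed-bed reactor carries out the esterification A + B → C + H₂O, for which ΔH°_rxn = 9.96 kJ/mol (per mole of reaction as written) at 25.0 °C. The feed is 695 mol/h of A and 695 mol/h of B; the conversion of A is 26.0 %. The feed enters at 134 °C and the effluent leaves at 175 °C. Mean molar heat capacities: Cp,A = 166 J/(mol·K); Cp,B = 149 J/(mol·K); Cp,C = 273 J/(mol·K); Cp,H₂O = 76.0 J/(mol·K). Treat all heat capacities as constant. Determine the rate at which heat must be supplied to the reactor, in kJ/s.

Q_in = 3.25 kJ/s

Extent of reaction ξ = 0.260 × 695 = 180.7 mol/h
Reaction term: ξ·ΔH°_rxn = 180.7 × 9.96 = 1799.8 kJ/h
Sensible, feed 134→25 °C: -23863 kJ/h
Outlet flows (mol/h): A 514.3, B 514.3, C 180.7, H₂O 180.7
Sensible, products 25→175 °C: 33760 kJ/h
Q = ΔH = 11697 kJ/h = 3.2492 kW
Heat supplied = 3.2492 kJ/s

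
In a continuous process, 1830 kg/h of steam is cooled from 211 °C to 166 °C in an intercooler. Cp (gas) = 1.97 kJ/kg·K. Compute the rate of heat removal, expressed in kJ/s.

Q = ṁ·Cp·ΔT = 1830 × 1.97 × (166 − 211) = -162230 kJ/h
Converting: 162230 / 3600 s = 45.064 kW

Q_c = 45.1 kJ/s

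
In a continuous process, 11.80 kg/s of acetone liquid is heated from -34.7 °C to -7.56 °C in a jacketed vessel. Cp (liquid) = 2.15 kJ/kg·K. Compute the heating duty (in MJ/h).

Q = 2480 MJ/h

Q = ṁ·Cp·ΔT = 11.80 × 2.15 × (-7.56 − -34.7) = 688.54 kJ/s
Heating duty = 2478.8 MJ/h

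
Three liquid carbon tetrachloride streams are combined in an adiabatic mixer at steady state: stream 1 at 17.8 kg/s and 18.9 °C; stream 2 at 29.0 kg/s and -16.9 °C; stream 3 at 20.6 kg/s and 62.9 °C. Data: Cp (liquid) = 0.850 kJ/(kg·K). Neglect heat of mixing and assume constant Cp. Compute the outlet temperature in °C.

Energy balance with Q = 0: Σ ṁᵢCp,ᵢ(T_out − Tᵢ) = 0
Σ ṁᵢCp,ᵢTᵢ = 17.8×0.850×18.9 + 29.0×0.850×-16.9 + 20.6×0.850×62.9 = 970.75
Σ ṁᵢCp,ᵢ = 17.8×0.850 + 29.0×0.850 + 20.6×0.850 = 57.29
T_out = 970.75 / 57.29 = 16.945 °C

T_out = 16.9 °C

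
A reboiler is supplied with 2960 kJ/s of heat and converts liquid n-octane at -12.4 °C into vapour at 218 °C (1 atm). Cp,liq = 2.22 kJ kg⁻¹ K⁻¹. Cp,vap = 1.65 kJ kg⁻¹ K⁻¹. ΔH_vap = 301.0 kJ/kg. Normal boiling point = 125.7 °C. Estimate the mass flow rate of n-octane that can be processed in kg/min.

ṁ = 234 kg/min

Δh = 2.22×(125.7−-12.4) + 301.0 + 1.65×(218−125.7) = 759.88 kJ/kg
Q = 2960 kJ/s = 2960 kJ/s = 177600 kJ/min
ṁ = Q/Δh = 177600 / 759.88 = 233.72 kg/min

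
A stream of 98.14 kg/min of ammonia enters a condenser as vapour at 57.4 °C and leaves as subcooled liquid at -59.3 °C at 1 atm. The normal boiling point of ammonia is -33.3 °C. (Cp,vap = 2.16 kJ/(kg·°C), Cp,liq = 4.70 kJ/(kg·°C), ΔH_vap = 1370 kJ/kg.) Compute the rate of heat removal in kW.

Q_c = 2760 kW

vapour 57.4→-33.3 °C: -195.91 kJ/kg
condensation at -33.3 °C: -1370 kJ/kg
liquid -33.3→-59.3 °C: -122.2 kJ/kg
Δh = -195.91 + -1370 + -122.2 = -1688.1 kJ/kg
Q = ṁ·Δh = 98.14 kg/min × -1688.1 kJ/kg = -165670 kJ/min
|Q| = 2761.2 kW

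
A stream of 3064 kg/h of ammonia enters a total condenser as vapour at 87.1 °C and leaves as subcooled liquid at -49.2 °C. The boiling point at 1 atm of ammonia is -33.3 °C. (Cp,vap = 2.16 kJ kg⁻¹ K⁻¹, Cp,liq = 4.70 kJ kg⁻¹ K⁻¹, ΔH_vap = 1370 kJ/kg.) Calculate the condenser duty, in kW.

Q_c = 1450 kW

vapour 87.1→-33.3 °C: -260.06 kJ/kg
condensation at -33.3 °C: -1370 kJ/kg
liquid -33.3→-49.2 °C: -74.73 kJ/kg
Δh = -260.06 + -1370 + -74.73 = -1704.8 kJ/kg
Q = ṁ·Δh = 3064 kg/h × -1704.8 kJ/kg = -5.2235e+06 kJ/h
|Q| = 1451 kW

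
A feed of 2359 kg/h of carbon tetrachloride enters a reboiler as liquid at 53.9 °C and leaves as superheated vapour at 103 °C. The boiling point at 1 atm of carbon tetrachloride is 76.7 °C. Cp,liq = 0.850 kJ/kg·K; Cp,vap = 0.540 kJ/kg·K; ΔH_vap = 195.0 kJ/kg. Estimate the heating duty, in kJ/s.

Q = 150 kJ/s

liquid 53.9→76.7 °C: 19.38 kJ/kg
vaporisation at 76.7 °C: 195 kJ/kg
vapour 76.7→103 °C: 14.202 kJ/kg
Δh = 19.38 + 195 + 14.202 = 228.58 kJ/kg
Q = ṁ·Δh = 2359 kg/h × 228.58 kJ/kg = 539220 kJ/h
|Q| = 149.78 kW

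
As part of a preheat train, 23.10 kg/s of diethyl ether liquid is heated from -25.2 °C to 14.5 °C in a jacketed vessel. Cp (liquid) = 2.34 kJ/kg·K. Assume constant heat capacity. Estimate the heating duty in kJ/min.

Q = 129000 kJ/min

Q = ṁ·Cp·ΔT = 23.10 × 2.34 × (14.5 − -25.2) = 2145.9 kJ/s
Heating duty = 128760 kJ/min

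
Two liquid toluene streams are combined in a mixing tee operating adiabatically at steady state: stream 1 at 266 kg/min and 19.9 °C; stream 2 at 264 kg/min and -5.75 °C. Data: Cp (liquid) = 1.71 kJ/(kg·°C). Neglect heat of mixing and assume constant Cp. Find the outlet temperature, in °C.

T_out = 7.12 °C

No heat crosses the boundary, so H_out = H_in.
T_out = Σ ṁᵢCp,ᵢTᵢ / Σ ṁᵢCp,ᵢ
      = 6455.9 / 906.3 = 7.1234 °C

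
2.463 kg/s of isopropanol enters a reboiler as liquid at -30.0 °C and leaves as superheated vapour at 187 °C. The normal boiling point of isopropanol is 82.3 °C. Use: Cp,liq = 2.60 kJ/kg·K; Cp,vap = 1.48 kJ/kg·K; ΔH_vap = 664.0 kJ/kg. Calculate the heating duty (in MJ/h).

Q = 9850 MJ/h

liquid -30.0→82.3 °C: 291.98 kJ/kg
vaporisation at 82.3 °C: 664 kJ/kg
vapour 82.3→187 °C: 154.96 kJ/kg
Δh = 291.98 + 664 + 154.96 = 1110.9 kJ/kg
Q = ṁ·Δh = 2.463 kg/s × 1110.9 kJ/kg = 2736.2 kJ/s
|Q| = 2736.2 kW = 9850.4 MJ/h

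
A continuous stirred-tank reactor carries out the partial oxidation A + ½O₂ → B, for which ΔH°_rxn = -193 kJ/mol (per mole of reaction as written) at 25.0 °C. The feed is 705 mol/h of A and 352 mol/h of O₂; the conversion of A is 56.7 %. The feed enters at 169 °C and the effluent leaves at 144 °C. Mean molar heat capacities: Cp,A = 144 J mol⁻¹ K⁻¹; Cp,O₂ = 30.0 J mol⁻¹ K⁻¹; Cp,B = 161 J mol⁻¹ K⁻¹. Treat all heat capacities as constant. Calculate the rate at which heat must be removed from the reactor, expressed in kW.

Q_out = 22.2 kW

Extent of reaction ξ = 0.567 × 705 = 399.73 mol/h
Reaction term: ξ·ΔH°_rxn = 399.73 × -193 = -77149 kJ/h
Sensible, feed 169→25 °C: -16140 kJ/h
Outlet flows (mol/h): A 305.27, O₂ 152.13, B 399.73
Sensible, products 25→144 °C: 13433 kJ/h
Q = ΔH = -79856 kJ/h = -22.182 kW
Heat removed = 22.182 kW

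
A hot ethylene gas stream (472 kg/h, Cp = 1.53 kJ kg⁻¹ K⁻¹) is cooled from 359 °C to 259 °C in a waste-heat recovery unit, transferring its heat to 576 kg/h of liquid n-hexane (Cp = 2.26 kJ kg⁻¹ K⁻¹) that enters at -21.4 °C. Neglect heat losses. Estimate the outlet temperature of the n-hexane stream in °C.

Heat released by hot stream: Q = 472 × 1.53 × (359 − 259) = 72216 kJ/h
Energy balance on cold side (adiabatic exchanger): Q = ṁ_c·Cp_c·(T_c,out − T_c,in)
T_c,out = -21.4 + 72216/(576 × 2.26) = 34.076 °C

T_c,out = 34.1 °C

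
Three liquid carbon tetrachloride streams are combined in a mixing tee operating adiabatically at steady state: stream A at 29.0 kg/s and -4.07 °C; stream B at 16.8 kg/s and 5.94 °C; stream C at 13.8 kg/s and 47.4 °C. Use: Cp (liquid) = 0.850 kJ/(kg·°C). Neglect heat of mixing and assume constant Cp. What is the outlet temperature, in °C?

T_out = 10.7 °C

Energy balance with Q = 0: Σ ṁᵢCp,ᵢ(T_out − Tᵢ) = 0
T_out = Σ ṁᵢCp,ᵢTᵢ / Σ ṁᵢCp,ᵢ
      = 540.5 / 50.66 = 10.669 °C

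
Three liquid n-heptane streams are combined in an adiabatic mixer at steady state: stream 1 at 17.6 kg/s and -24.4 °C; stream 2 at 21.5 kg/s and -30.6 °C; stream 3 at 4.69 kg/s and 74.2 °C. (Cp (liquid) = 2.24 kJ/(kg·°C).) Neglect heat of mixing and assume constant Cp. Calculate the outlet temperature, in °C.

T_out = -16.9 °C

Energy balance with Q = 0: Σ ṁᵢCp,ᵢ(T_out − Tᵢ) = 0
T_out = Σ ṁᵢCp,ᵢTᵢ / Σ ṁᵢCp,ᵢ
      = -1656.1 / 98.09 = -16.884 °C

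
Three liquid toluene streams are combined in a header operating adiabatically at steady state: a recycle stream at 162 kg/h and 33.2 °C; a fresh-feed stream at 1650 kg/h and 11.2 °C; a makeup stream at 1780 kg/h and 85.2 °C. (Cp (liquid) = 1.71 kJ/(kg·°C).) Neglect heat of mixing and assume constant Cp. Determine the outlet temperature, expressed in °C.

Adiabatic, steady state ⇒ Σ ṁᵢCp,ᵢ(T_out − Tᵢ) = 0
Σ ṁᵢCp,ᵢTᵢ = 162×1.71×33.2 + 1650×1.71×11.2 + 1780×1.71×85.2 = 300130
Σ ṁᵢCp,ᵢ = 162×1.71 + 1650×1.71 + 1780×1.71 = 6142.3
T_out = 300130 / 6142.3 = 48.863 °C

T_out = 48.9 °C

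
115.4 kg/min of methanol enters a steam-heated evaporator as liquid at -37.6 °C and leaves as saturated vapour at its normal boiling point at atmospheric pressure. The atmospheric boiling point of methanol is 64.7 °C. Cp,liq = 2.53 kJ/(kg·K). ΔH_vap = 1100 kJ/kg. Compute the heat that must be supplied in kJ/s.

liquid -37.6→64.7 °C: 258.82 kJ/kg
vaporisation at 64.7 °C: 1100 kJ/kg
Δh = 258.82 + 1100 = 1358.8 kJ/kg
Q = ṁ·Δh = 115.4 kg/min × 1358.8 kJ/kg = 156810 kJ/min
|Q| = 2613.5 kW

Q = 2610 kJ/s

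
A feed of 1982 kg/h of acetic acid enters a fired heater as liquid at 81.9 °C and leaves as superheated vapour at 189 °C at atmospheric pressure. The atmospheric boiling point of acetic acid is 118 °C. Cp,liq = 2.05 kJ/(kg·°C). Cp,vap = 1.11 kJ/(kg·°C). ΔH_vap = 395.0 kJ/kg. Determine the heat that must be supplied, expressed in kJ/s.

Q = 302 kJ/s

liquid 81.9→118 °C: 74.005 kJ/kg
vaporisation at 118 °C: 395 kJ/kg
vapour 118→189 °C: 78.81 kJ/kg
Δh = 74.005 + 395 + 78.81 = 547.81 kJ/kg
Q = ṁ·Δh = 1982 kg/h × 547.81 kJ/kg = 1.0858e+06 kJ/h
|Q| = 301.6 kW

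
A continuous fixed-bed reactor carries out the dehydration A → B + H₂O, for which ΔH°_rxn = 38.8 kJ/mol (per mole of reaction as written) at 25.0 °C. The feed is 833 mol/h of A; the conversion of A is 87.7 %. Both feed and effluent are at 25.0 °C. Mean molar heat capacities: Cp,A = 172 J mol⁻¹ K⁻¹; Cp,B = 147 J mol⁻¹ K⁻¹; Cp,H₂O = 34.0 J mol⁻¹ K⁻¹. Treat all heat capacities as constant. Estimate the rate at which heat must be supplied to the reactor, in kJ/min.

Extent of reaction ξ = 0.877 × 833 = 730.54 mol/h
Reaction term: ξ·ΔH°_rxn = 730.54 × 38.8 = 28345 kJ/h
Q = ΔH = 28345 kJ/h = 7.8736 kW
Heat supplied = 472.42 kJ/min

Q_in = 472 kJ/min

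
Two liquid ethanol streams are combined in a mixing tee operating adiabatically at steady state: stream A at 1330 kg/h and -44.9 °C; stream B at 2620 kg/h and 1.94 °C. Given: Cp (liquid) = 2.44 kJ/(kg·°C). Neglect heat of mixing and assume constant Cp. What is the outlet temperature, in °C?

Adiabatic, steady state ⇒ Σ ṁᵢCp,ᵢ(T_out − Tᵢ) = 0
Σ ṁᵢCp,ᵢTᵢ = 1330×2.44×-44.9 + 2620×2.44×1.94 = -133310
Σ ṁᵢCp,ᵢ = 1330×2.44 + 2620×2.44 = 9638
T_out = -133310 / 9638 = -13.831 °C

T_out = -13.8 °C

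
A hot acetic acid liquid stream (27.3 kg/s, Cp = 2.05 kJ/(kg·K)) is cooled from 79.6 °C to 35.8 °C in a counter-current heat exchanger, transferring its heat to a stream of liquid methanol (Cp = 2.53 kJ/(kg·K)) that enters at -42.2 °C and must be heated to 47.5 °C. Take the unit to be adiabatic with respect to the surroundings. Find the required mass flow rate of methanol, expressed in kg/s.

Heat released by hot stream: Q = 27.3 × 2.05 × (79.6 − 35.8) = 2451.3 kJ/s
Energy balance on cold side (adiabatic exchanger): Q = ṁ_c·Cp_c·(T_c,out − T_c,in)
ṁ_c = 2451.3 / [2.53 × (47.5 − -42.2)] = 10.801 kg/s

ṁ_c = 10.8 kg/s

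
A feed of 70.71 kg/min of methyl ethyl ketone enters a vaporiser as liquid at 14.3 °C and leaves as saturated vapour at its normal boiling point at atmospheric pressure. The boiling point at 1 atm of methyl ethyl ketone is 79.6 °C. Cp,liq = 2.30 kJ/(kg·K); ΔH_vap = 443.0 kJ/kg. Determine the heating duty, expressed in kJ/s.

Q = 699 kJ/s

liquid 14.3→79.6 °C: 150.19 kJ/kg
vaporisation at 79.6 °C: 443 kJ/kg
Δh = 150.19 + 443 = 593.19 kJ/kg
Q = ṁ·Δh = 70.71 kg/min × 593.19 kJ/kg = 41944 kJ/min
|Q| = 699.07 kW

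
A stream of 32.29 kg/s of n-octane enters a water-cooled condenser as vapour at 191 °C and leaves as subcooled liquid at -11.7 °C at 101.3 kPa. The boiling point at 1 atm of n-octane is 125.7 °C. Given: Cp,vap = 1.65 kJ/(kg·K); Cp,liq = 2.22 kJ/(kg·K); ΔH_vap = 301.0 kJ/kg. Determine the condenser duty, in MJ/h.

Q_c = 83000 MJ/h

vapour 191→125.7 °C: -107.74 kJ/kg
condensation at 125.7 °C: -301 kJ/kg
liquid 125.7→-11.7 °C: -305.03 kJ/kg
Δh = -107.74 + -301 + -305.03 = -713.77 kJ/kg
Q = ṁ·Δh = 32.29 kg/s × -713.77 kJ/kg = -23048 kJ/s
|Q| = 23048 kW = 82972 MJ/h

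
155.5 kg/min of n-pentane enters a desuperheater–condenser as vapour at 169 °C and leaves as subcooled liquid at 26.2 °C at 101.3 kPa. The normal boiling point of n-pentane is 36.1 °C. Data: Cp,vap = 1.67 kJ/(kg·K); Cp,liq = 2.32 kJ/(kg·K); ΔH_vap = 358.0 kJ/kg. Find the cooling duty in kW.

Q_c = 1560 kW

vapour 169→36.1 °C: -221.94 kJ/kg
condensation at 36.1 °C: -358 kJ/kg
liquid 36.1→26.2 °C: -22.968 kJ/kg
Δh = -221.94 + -358 + -22.968 = -602.91 kJ/kg
Q = ṁ·Δh = 155.5 kg/min × -602.91 kJ/kg = -93753 kJ/min
|Q| = 1562.5 kW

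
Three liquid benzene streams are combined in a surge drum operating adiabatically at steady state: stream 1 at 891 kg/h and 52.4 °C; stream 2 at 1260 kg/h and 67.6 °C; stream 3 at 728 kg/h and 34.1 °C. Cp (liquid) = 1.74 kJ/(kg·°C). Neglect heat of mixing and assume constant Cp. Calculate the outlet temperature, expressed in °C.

T_out = 54.4 °C

Adiabatic, steady state ⇒ Σ ṁᵢCp,ᵢ(T_out − Tᵢ) = 0
T_out = Σ ṁᵢCp,ᵢTᵢ / Σ ṁᵢCp,ᵢ
      = 272640 / 5009.5 = 54.425 °C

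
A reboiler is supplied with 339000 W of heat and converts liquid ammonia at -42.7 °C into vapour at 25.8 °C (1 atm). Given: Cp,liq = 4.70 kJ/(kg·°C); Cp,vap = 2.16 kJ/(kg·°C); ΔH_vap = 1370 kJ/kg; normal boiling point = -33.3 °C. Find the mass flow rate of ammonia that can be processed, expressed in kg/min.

Δh = 4.70×(-33.3−-42.7) + 1370 + 2.16×(25.8−-33.3) = 1541.8 kJ/kg
Q = 339000 W = 339 kJ/s = 20340 kJ/min
ṁ = Q/Δh = 20340 / 1541.8 = 13.192 kg/min

ṁ = 13.2 kg/min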